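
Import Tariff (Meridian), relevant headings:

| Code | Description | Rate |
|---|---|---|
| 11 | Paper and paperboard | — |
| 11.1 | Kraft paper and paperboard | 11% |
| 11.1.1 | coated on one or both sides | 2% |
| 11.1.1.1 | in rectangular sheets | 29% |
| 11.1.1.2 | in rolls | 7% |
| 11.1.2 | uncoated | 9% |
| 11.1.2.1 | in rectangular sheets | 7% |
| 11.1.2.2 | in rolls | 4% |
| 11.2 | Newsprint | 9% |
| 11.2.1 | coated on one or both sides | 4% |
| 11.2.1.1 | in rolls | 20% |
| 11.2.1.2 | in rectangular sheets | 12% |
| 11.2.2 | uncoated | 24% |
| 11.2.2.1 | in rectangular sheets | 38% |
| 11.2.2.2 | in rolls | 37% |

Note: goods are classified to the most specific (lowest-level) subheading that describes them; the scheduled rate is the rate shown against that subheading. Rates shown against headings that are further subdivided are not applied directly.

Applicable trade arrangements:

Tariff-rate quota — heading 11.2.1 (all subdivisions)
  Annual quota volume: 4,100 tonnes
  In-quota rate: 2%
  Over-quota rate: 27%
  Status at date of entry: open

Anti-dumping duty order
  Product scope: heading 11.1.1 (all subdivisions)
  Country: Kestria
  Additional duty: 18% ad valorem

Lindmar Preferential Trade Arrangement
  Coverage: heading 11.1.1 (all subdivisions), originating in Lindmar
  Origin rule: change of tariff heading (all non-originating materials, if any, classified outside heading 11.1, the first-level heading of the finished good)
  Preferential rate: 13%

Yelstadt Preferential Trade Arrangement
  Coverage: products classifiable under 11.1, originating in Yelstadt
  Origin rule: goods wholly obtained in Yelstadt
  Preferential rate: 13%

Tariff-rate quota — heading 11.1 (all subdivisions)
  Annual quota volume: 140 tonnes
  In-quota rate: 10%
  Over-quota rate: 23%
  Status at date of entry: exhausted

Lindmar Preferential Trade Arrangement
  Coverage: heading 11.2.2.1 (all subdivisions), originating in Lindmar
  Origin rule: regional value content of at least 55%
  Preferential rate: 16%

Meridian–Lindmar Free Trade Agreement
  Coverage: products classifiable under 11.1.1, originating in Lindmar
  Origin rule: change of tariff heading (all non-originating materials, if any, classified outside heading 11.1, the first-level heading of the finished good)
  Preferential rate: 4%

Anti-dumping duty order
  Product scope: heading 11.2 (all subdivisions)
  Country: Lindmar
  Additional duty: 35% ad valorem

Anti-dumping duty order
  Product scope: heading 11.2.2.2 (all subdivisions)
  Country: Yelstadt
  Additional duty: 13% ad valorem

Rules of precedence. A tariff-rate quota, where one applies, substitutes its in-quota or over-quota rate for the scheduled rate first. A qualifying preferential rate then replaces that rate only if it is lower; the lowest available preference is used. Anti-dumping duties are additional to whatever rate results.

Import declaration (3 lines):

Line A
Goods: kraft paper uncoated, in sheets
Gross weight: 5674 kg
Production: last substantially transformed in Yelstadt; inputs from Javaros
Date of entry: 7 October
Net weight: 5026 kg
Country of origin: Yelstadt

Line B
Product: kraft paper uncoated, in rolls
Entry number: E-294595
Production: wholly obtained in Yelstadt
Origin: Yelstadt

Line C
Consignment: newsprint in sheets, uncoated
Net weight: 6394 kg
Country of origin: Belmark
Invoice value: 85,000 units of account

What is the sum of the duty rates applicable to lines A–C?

Line A: kraft paper → 11.1; uncoated → 11.1.2; in sheets → 11.1.2.1. Scheduled 7%. quota on 11.1 exhausted → over-quota 23%; Yelstadt agreement on 11.1: not wholly obtained. → 23%.
Line B: kraft paper → 11.1; uncoated → 11.1.2; in rolls → 11.1.2.2. Scheduled 4%. quota on 11.1 exhausted → over-quota 23%; Yelstadt agreement on 11.1: wholly obtained → 13% available; preferential 13%. → 13%.
Line C: newsprint → 11.2; uncoated → 11.2.2; in sheets → 11.2.2.1. Scheduled 38%. No special measure applies. → 38%.
Sum: 23% + 13% + 38% = 74%.

74%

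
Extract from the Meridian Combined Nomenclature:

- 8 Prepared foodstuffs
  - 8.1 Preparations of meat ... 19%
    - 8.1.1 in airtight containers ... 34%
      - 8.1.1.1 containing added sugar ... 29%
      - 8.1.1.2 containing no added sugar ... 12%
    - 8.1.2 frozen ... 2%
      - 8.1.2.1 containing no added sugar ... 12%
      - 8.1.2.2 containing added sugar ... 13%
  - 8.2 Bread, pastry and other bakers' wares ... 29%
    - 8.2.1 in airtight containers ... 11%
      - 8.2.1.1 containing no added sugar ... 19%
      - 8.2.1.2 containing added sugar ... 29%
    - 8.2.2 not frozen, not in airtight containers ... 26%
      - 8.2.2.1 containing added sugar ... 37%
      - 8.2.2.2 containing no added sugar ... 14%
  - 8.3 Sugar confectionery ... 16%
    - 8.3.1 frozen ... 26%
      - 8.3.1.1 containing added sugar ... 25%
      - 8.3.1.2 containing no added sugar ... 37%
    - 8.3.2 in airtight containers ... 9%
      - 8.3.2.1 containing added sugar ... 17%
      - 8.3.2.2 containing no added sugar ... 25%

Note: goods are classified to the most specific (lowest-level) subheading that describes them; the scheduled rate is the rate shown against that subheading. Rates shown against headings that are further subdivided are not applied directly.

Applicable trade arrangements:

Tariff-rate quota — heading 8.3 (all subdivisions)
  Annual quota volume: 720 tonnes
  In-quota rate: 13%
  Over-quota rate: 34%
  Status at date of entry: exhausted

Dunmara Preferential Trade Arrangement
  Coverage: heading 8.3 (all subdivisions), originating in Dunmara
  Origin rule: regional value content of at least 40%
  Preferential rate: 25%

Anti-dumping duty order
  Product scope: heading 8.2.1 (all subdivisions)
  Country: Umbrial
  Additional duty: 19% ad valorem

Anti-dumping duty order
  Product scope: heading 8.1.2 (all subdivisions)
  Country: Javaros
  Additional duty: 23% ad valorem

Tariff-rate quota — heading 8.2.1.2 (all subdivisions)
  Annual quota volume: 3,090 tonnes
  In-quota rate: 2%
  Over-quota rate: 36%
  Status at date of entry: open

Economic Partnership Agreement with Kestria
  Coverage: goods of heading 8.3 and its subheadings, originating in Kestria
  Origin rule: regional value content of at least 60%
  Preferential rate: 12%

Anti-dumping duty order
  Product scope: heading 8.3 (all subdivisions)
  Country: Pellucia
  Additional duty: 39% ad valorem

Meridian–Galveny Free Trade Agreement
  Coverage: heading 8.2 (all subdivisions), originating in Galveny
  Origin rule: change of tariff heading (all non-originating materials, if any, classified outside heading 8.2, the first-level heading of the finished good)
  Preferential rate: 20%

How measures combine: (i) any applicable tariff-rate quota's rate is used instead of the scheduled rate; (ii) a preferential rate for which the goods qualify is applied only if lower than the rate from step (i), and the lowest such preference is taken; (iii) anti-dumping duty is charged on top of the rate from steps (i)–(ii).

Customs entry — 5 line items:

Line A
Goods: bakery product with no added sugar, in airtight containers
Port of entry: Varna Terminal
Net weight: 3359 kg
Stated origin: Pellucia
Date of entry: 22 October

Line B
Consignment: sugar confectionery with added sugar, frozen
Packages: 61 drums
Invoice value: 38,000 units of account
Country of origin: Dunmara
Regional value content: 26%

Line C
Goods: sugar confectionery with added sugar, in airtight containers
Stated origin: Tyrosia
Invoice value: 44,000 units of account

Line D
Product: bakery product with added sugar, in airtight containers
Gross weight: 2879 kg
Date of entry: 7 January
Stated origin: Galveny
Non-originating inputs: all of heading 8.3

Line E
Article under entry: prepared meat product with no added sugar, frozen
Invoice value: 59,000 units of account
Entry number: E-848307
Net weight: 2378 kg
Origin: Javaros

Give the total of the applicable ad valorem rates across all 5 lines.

Line A: bakery product → 8.2; in airtight containers → 8.2.1; with no added sugar → 8.2.1.1. Scheduled 19%. No special measure applies. → 19%.
Line B: sugar confectionery → 8.3; frozen → 8.3.1; with added sugar → 8.3.1.1. Scheduled 25%. quota on 8.3 exhausted → over-quota 34%; Dunmara agreement on 8.3: RVC < 40%. → 34%.
Line C: sugar confectionery → 8.3; in airtight containers → 8.3.2; with added sugar → 8.3.2.1. Scheduled 17%. quota on 8.3 exhausted → over-quota 34%. → 34%.
Line D: bakery product → 8.2; in airtight containers → 8.2.1; with added sugar → 8.2.1.2. Scheduled 29%. quota on 8.2.1.2 open → in-quota 2%; Galveny agreement on 8.2: CTH met → 20% available; preference 20% not lower than 2% → no reduction. → 2%.
Line E: prepared meat product → 8.1; frozen → 8.1.2; with no added sugar → 8.1.2.1. Scheduled 12%. anti-dumping (Javaros, 8.1.2): +23%; total 12% + 23% = 35%. → 35%.
Sum: 19% + 34% + 34% + 2% + 35% = 124%.

124%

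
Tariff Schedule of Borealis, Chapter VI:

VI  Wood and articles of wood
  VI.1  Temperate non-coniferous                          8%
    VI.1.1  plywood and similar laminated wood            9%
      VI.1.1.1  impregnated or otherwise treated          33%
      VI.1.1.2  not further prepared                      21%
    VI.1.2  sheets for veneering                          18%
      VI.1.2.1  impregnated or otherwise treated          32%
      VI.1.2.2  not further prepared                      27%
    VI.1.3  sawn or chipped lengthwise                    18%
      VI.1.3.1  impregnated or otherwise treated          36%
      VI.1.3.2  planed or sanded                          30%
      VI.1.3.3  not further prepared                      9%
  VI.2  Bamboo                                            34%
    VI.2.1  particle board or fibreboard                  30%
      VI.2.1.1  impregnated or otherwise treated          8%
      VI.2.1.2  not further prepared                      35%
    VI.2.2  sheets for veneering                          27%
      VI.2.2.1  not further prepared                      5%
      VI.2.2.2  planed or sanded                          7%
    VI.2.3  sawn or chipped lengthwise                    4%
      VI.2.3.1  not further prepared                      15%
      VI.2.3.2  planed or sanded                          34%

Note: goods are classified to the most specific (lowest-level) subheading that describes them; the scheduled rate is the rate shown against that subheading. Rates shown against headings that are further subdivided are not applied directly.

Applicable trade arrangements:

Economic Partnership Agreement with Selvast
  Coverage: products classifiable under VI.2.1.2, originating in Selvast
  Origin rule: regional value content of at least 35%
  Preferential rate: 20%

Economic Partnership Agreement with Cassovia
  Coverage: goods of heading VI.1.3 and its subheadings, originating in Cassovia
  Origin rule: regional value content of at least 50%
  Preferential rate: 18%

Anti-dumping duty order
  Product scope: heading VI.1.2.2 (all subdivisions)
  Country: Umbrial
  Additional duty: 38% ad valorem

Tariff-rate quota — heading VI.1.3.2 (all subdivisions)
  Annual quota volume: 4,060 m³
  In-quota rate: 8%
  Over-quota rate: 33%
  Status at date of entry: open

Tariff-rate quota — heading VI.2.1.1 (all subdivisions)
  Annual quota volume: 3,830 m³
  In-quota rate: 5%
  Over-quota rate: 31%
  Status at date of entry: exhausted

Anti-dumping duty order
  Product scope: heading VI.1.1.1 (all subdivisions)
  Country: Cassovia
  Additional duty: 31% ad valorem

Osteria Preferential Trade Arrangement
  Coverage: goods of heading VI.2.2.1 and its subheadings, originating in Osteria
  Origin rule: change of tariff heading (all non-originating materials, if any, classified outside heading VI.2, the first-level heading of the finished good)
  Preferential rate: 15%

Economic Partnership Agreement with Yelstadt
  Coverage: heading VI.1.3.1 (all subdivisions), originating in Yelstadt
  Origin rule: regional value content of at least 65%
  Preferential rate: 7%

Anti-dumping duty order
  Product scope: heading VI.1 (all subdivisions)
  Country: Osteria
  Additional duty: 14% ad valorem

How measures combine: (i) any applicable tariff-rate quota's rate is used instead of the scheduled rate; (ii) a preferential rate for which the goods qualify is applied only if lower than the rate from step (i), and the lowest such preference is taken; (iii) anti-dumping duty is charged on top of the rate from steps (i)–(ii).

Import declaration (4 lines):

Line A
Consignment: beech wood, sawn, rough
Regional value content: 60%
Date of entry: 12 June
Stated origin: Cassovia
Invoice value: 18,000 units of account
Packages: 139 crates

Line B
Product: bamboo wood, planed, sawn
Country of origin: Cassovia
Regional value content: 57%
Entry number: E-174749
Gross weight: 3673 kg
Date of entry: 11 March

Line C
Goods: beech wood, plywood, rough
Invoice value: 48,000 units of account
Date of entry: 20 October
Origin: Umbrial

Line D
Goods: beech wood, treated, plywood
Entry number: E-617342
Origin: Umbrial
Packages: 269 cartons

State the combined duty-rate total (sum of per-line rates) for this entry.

Line A: beech → VI.1; sawn → VI.1.3; rough → VI.1.3.3. Scheduled 9%. Cassovia agreement on VI.1.3: RVC ≥ 50% → 18% available; preference 18% not lower than 9% → no reduction. → 9%.
Line B: bamboo → VI.2; sawn → VI.2.3; planed → VI.2.3.2. Scheduled 34%. Cassovia agreement on VI.1.3: VI.2.3.2 not covered. → 34%.
Line C: beech → VI.1; plywood → VI.1.1; rough → VI.1.1.2. Scheduled 21%. No special measure applies. → 21%.
Line D: beech → VI.1; plywood → VI.1.1; treated → VI.1.1.1. Scheduled 33%. No special measure applies. → 33%.
Sum: 9% + 34% + 21% + 33% = 97%.

97%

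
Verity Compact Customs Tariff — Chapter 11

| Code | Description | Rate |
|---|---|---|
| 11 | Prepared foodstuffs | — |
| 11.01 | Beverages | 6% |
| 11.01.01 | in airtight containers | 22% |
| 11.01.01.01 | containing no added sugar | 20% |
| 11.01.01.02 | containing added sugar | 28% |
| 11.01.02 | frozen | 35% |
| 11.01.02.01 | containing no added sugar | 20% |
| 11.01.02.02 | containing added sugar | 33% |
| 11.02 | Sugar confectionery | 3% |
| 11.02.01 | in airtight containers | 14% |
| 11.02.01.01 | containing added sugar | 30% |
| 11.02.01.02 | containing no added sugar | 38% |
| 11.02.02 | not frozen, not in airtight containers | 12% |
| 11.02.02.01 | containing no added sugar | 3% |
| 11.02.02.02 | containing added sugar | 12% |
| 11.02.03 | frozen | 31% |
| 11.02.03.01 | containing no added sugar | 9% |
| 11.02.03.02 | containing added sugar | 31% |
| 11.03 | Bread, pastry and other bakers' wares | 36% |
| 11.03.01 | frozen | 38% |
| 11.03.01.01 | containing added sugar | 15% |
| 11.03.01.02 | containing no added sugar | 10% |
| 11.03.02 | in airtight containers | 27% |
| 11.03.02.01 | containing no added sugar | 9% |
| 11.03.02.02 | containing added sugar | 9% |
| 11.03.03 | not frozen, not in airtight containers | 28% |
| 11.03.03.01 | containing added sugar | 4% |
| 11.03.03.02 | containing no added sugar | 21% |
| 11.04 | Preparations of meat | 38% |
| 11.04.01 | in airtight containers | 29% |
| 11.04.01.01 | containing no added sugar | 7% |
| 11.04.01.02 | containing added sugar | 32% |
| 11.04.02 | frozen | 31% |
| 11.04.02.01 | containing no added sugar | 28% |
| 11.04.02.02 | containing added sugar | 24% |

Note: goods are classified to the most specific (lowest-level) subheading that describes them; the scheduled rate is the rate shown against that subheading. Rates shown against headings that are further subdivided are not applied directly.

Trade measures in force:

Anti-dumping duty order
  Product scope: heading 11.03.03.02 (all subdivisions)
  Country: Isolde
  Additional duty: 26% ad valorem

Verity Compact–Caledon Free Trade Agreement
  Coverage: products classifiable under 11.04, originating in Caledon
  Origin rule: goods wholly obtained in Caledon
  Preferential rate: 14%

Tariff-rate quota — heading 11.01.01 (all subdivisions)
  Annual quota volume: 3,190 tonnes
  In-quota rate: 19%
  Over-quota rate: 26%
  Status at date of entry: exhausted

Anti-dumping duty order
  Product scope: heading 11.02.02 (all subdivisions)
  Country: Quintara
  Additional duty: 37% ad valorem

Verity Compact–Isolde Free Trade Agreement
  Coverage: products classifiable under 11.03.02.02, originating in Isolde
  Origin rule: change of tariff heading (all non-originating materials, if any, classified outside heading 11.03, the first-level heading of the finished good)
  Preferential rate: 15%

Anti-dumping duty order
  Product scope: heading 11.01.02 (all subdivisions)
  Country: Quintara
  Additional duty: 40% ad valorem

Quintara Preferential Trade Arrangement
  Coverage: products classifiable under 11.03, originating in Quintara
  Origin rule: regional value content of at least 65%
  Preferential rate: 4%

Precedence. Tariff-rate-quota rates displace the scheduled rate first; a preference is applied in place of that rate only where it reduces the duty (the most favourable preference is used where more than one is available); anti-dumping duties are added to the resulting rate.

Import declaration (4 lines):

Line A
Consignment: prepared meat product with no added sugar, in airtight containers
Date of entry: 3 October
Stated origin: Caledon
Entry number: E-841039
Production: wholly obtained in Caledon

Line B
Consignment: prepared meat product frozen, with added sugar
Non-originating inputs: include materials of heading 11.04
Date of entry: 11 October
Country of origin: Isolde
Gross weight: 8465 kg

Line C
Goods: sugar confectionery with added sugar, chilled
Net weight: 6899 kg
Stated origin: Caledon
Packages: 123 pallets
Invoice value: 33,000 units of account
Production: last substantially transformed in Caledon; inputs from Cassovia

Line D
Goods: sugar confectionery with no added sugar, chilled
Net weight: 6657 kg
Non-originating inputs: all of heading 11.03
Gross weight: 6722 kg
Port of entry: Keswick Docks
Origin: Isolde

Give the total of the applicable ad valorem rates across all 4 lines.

Line A: prepared meat product → 11.04; in airtight containers → 11.04.01; with no added sugar → 11.04.01.01. Scheduled 7%. Caledon agreement on 11.04: wholly obtained → 14% available; preference 14% not lower than 7% → no reduction. → 7%.
Line B: prepared meat product → 11.04; frozen → 11.04.02; with added sugar → 11.04.02.02. Scheduled 24%. Isolde agreement on 11.03.02.02: 11.04.02.02 not covered. → 24%.
Line C: sugar confectionery → 11.02; chilled → 11.02.02; with added sugar → 11.02.02.02. Scheduled 12%. Caledon agreement on 11.04: 11.02.02.02 not covered. → 12%.
Line D: sugar confectionery → 11.02; chilled → 11.02.02; with no added sugar → 11.02.02.01. Scheduled 3%. Isolde agreement on 11.03.02.02: 11.02.02.01 not covered. → 3%.
Sum: 7% + 24% + 12% + 3% = 46%.

46%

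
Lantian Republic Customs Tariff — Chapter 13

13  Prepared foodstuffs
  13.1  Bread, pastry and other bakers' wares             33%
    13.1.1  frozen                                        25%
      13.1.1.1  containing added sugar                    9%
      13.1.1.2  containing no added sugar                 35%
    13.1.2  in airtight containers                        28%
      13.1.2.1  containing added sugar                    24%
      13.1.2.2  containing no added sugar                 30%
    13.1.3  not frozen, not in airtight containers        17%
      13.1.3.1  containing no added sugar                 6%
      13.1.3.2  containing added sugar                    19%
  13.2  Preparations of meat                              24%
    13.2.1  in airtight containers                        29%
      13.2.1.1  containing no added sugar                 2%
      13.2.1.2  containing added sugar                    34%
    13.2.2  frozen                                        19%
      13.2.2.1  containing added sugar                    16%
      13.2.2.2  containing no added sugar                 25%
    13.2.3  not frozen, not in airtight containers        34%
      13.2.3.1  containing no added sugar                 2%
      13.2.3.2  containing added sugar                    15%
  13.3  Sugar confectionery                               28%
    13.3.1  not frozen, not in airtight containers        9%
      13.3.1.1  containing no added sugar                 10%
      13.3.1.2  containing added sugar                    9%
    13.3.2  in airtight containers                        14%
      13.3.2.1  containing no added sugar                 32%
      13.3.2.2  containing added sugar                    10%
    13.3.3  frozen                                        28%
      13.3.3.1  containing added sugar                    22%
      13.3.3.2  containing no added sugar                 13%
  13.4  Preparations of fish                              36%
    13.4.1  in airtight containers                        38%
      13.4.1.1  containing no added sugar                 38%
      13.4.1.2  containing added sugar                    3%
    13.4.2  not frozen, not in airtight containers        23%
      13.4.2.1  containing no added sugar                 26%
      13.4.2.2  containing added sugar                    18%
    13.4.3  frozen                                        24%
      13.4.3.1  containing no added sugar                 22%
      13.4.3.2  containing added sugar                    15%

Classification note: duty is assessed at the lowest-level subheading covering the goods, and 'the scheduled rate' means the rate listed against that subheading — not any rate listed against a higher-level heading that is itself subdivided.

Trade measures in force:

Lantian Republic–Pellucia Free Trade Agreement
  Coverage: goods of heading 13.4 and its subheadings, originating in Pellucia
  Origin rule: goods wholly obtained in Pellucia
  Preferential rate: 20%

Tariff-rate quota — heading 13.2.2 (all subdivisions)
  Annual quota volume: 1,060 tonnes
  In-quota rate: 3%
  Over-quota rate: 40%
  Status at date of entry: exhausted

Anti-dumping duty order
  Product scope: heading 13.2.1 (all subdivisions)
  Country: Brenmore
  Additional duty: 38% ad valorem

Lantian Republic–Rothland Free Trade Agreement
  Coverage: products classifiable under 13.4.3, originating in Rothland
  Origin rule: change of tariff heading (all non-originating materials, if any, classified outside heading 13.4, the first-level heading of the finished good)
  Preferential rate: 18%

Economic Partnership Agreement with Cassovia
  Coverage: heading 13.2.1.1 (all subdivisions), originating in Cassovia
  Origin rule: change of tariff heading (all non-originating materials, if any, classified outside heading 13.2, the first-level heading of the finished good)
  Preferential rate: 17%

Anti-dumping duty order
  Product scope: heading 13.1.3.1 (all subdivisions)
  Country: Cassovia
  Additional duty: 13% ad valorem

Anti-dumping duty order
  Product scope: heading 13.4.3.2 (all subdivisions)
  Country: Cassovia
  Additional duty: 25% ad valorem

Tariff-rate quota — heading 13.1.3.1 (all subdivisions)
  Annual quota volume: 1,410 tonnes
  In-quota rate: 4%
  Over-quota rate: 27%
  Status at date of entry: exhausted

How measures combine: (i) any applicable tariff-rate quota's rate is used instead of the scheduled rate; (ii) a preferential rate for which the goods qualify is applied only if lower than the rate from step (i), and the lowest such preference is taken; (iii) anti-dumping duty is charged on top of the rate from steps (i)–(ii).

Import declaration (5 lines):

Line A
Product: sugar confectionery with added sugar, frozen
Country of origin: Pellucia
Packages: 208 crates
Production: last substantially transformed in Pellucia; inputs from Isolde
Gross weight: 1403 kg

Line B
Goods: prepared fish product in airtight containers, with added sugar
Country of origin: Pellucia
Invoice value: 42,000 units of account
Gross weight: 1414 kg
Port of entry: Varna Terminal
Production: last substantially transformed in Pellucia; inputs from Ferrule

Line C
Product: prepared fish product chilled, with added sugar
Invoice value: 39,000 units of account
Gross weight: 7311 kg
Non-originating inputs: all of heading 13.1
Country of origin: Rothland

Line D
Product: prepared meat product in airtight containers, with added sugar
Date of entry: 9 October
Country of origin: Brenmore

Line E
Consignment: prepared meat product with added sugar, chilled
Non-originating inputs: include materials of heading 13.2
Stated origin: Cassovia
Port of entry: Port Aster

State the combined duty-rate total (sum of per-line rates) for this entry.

Line A: sugar confectionery → 13.3; frozen → 13.3.3; with added sugar → 13.3.3.1. Scheduled 22%. Pellucia agreement on 13.4: 13.3.3.1 not covered. → 22%.
Line B: prepared fish product → 13.4; in airtight containers → 13.4.1; with added sugar → 13.4.1.2. Scheduled 3%. Pellucia agreement on 13.4: not wholly obtained. → 3%.
Line C: prepared fish product → 13.4; chilled → 13.4.2; with added sugar → 13.4.2.2. Scheduled 18%. Rothland agreement on 13.4.3: 13.4.2.2 not covered. → 18%.
Line D: prepared meat product → 13.2; in airtight containers → 13.2.1; with added sugar → 13.2.1.2. Scheduled 34%. anti-dumping (Brenmore, 13.2.1): +38%; total 34% + 38% = 72%. → 72%.
Line E: prepared meat product → 13.2; chilled → 13.2.3; with added sugar → 13.2.3.2. Scheduled 15%. Cassovia agreement on 13.2.1.1: 13.2.3.2 not covered. → 15%.
Sum: 22% + 3% + 18% + 72% + 15% = 130%.

130%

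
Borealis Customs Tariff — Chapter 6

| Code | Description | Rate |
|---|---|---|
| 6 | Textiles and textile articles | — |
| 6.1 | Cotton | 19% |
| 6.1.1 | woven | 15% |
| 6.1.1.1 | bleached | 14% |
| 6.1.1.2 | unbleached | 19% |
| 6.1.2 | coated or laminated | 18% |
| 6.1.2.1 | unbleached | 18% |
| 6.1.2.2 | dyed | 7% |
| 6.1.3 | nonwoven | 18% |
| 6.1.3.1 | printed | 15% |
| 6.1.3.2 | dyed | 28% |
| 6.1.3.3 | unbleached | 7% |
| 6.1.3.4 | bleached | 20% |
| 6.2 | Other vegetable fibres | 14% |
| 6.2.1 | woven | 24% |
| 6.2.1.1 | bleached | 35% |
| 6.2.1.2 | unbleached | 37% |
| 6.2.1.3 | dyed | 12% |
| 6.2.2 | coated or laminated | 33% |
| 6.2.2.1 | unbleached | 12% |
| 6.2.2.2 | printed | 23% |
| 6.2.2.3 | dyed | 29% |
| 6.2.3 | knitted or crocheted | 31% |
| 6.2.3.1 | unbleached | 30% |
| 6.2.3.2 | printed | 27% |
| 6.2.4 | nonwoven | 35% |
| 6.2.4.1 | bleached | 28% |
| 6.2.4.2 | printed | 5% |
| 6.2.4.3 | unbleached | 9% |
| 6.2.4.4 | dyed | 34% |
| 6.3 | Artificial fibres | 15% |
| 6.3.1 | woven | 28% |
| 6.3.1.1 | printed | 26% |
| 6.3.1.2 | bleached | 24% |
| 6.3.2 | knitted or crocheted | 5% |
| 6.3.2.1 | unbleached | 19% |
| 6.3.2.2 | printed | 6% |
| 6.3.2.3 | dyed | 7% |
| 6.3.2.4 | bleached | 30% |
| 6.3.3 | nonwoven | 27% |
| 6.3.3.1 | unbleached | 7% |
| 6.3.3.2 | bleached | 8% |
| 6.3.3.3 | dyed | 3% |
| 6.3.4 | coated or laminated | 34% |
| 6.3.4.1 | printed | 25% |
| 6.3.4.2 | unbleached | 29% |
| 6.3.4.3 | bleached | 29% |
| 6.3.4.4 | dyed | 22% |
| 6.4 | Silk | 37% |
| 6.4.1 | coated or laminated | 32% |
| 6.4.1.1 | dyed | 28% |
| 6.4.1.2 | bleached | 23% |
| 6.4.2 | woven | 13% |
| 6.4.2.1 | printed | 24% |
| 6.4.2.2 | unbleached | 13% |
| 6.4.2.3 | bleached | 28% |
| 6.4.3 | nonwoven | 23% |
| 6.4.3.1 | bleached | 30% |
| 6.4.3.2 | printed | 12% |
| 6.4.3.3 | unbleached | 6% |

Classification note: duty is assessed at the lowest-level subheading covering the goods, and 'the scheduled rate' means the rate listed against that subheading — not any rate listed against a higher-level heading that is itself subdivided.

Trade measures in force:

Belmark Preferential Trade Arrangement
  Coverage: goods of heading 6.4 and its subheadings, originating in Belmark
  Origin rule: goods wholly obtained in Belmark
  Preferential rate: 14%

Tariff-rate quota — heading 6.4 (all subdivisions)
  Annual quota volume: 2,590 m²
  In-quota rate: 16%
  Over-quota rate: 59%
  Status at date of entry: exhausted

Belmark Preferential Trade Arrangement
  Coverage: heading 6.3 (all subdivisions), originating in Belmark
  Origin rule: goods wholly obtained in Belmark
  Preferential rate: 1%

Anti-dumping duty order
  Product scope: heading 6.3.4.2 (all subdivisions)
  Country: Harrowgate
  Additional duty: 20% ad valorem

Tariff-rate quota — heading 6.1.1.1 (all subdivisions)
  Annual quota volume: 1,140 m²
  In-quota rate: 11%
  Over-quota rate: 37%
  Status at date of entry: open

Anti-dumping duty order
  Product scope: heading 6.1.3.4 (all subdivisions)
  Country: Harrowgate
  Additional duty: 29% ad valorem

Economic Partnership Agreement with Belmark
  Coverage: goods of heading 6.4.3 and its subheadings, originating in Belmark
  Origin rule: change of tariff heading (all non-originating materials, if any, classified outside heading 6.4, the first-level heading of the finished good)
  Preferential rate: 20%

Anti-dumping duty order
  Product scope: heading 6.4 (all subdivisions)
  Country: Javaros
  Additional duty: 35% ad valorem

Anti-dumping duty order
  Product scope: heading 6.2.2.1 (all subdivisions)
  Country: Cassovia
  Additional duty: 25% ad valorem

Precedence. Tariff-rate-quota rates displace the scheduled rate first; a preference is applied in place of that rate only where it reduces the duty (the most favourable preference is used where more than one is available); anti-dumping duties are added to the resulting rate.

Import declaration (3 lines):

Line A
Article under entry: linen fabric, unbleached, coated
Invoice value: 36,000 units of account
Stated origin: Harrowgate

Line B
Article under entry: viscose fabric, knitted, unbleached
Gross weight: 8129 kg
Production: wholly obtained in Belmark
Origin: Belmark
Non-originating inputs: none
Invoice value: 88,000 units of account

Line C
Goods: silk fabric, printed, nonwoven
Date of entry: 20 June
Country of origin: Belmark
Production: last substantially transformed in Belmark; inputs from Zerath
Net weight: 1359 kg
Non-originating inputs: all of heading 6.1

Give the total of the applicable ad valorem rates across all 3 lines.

33%

Line A: linen → 6.2; coated → 6.2.2; unbleached → 6.2.2.1. Scheduled 12%. No special measure applies. → 12%.
Line B: viscose → 6.3; knitted → 6.3.2; unbleached → 6.3.2.1. Scheduled 19%. Belmark agreement on 6.4: 6.3.2.1 not covered; Belmark agreement on 6.3: wholly obtained → 1% available; Belmark agreement on 6.4.3: 6.3.2.1 not covered; preferential 1%. → 1%.
Line C: silk → 6.4; nonwoven → 6.4.3; printed → 6.4.3.2. Scheduled 12%. quota on 6.4 exhausted → over-quota 59%; Belmark agreement on 6.4: not wholly obtained; Belmark agreement on 6.3: 6.4.3.2 not covered; Belmark agreement on 6.4.3: CTH met → 20% available; preferential 20%. → 20%.
Sum: 12% + 1% + 20% = 33%.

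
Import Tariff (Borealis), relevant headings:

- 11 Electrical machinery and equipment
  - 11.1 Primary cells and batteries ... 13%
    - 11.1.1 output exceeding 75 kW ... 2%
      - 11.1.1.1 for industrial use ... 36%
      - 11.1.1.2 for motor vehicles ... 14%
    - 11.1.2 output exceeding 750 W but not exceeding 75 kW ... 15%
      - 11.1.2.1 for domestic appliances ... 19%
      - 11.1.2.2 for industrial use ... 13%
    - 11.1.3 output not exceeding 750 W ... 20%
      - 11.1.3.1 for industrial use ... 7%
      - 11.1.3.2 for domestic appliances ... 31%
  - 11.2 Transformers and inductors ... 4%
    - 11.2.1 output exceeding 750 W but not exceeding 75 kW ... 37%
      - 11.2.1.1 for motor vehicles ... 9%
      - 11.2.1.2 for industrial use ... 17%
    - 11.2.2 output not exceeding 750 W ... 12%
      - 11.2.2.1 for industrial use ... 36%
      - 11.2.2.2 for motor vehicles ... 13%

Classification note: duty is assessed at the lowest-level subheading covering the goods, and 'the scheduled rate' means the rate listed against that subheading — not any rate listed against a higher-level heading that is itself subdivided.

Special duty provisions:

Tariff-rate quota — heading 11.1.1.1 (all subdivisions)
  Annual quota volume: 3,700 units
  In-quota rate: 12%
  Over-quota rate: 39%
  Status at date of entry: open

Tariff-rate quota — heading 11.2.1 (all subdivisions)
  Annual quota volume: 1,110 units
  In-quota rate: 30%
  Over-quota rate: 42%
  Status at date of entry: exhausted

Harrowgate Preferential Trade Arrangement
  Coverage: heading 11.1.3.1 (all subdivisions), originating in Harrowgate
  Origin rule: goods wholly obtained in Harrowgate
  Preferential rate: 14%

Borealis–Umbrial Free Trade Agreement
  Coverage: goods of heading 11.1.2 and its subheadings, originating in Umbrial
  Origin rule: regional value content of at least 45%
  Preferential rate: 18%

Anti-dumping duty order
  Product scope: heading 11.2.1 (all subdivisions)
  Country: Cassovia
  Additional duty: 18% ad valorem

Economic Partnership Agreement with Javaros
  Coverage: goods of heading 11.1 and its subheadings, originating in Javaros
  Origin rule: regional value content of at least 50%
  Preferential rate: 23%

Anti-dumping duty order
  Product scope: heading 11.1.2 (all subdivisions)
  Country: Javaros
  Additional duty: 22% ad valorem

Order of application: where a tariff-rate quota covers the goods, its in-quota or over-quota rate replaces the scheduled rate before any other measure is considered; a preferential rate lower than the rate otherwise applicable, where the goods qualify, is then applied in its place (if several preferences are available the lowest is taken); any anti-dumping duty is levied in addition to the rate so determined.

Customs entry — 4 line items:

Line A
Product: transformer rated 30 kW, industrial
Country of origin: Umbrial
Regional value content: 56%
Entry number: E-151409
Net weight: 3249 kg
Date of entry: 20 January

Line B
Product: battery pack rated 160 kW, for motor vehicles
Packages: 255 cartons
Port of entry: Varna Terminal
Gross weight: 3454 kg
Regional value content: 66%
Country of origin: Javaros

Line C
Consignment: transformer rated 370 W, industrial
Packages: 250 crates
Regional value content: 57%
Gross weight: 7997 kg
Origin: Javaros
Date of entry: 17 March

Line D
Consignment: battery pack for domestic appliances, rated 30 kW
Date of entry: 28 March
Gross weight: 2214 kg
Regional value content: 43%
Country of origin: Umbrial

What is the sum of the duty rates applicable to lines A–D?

Line A: transformer → 11.2; rated 30 kW → 11.2.1; industrial → 11.2.1.2. Scheduled 17%. quota on 11.2.1 exhausted → over-quota 42%; Umbrial agreement on 11.1.2: 11.2.1.2 not covered. → 42%.
Line B: battery pack → 11.1; rated 160 kW → 11.1.1; for motor vehicles → 11.1.1.2. Scheduled 14%. Javaros agreement on 11.1: RVC ≥ 50% → 23% available; preference 23% not lower than 14% → no reduction. → 14%.
Line C: transformer → 11.2; rated 370 W → 11.2.2; industrial → 11.2.2.1. Scheduled 36%. Javaros agreement on 11.1: 11.2.2.1 not covered. → 36%.
Line D: battery pack → 11.1; rated 30 kW → 11.1.2; for domestic appliances → 11.1.2.1. Scheduled 19%. Umbrial agreement on 11.1.2: RVC < 45%. → 19%.
Sum: 42% + 14% + 36% + 19% = 111%.

111%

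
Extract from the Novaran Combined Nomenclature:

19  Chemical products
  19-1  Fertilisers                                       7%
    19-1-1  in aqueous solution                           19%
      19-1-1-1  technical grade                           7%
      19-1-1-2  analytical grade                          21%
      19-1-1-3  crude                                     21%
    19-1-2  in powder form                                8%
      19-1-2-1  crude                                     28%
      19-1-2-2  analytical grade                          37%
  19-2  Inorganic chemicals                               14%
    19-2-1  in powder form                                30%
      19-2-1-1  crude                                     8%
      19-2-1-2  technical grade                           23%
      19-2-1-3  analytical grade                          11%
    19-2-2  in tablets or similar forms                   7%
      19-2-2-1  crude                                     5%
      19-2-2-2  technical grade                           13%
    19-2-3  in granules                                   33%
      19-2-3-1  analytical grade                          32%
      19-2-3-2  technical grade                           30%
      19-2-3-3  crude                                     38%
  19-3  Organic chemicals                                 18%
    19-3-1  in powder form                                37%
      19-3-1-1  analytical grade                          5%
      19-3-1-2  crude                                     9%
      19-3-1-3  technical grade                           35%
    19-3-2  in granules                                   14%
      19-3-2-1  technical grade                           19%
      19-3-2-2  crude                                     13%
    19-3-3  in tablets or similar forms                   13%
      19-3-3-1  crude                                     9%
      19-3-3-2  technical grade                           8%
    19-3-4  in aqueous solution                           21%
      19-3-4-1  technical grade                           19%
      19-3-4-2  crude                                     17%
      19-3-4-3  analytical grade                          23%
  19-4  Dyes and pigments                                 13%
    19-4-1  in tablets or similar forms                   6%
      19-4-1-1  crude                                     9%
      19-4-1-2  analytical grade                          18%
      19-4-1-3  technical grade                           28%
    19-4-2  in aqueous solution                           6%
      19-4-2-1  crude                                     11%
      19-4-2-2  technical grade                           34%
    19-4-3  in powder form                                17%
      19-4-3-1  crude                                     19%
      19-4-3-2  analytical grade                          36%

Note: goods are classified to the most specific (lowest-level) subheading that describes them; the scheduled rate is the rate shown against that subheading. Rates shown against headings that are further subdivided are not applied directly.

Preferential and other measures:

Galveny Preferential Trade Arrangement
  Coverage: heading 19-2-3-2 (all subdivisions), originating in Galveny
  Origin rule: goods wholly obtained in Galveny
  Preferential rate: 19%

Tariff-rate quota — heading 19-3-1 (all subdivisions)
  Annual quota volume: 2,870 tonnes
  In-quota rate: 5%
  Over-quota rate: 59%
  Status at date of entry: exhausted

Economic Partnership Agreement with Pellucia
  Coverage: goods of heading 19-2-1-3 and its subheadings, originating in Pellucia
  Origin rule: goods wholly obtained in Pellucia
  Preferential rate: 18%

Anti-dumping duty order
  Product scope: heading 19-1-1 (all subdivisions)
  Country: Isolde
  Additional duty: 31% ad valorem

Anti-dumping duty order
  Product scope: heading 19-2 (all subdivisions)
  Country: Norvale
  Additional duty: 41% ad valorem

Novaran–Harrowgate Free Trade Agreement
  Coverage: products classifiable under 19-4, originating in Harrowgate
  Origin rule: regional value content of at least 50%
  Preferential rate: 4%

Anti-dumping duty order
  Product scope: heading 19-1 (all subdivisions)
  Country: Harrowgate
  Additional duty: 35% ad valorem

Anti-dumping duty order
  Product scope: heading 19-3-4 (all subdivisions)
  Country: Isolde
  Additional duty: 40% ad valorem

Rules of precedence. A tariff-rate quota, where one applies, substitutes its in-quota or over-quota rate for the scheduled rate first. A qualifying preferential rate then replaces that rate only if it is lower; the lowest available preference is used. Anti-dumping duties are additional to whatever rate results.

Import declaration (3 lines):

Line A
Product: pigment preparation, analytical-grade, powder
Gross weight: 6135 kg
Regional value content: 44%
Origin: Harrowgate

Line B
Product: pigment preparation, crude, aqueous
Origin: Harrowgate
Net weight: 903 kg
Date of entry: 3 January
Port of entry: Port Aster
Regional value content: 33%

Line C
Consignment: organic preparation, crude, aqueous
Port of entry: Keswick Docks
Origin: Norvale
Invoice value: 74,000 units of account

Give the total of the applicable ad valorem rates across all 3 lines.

64%

Line A: pigment → 19-4; powder → 19-4-3; analytical-grade → 19-4-3-2. Scheduled 36%. Harrowgate agreement on 19-4: RVC < 50%. → 36%.
Line B: pigment → 19-4; aqueous → 19-4-2; crude → 19-4-2-1. Scheduled 11%. Harrowgate agreement on 19-4: RVC < 50%. → 11%.
Line C: organic → 19-3; aqueous → 19-3-4; crude → 19-3-4-2. Scheduled 17%. No special measure applies. → 17%.
Sum: 36% + 11% + 17% = 64%.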